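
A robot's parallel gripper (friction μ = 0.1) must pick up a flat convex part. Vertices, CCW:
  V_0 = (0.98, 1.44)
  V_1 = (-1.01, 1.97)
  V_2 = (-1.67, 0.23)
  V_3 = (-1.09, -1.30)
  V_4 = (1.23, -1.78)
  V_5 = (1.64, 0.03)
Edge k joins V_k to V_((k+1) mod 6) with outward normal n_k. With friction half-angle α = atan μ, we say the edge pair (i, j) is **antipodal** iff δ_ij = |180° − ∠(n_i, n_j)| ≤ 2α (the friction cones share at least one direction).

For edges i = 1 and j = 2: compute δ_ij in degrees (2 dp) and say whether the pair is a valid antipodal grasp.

α = atan 0.1 = 5.71°;  2α = 11.42°
edge 1: e_1 = (-0.66, -1.74);  n_1 = (-0.9350, +0.3547)
edge 2: e_2 = (+0.58, -1.53);  n_2 = (-0.9351, -0.3545)
∠(n_1, n_2) = 41.53°
δ = |180° − 41.53°| = 138.47°
138.47° > 2α = 11.42°  →  invalid

δ = 138.47°, invalid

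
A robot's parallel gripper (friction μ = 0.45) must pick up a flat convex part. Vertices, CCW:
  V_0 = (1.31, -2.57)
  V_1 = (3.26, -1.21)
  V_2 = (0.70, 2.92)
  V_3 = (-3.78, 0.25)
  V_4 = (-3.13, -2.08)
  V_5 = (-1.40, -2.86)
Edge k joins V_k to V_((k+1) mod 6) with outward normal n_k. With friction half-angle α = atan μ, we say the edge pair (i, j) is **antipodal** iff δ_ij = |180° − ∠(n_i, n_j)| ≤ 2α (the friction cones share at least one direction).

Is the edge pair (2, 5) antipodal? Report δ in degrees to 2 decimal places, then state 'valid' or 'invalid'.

δ = 24.69°, valid

α = atan 0.45 = 24.23°;  2α = 48.46°
edge 2: e_2 = (-4.48, -2.67);  n_2 = (-0.5120, +0.8590)
edge 5: e_5 = (+2.71, +0.29);  n_5 = (+0.1064, -0.9943)
∠(n_2, n_5) = 155.31°
δ = |180° − 155.31°| = 24.69°
24.69° ≤ 2α = 48.46°  →  valid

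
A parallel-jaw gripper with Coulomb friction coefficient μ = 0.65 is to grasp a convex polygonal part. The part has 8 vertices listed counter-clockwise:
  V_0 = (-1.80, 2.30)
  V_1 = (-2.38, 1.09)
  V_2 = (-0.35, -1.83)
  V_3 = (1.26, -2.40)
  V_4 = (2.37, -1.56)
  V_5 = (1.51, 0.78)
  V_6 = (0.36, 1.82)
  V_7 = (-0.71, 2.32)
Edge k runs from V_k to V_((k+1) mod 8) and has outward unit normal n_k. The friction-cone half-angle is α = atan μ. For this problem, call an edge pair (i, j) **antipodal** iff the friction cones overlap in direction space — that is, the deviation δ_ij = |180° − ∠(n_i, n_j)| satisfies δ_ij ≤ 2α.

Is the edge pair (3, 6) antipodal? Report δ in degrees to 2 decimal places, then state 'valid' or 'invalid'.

α = atan 0.65 = 33.02°;  2α = 66.05°
edge 3: e_3 = (+1.11, +0.84);  n_3 = (+0.6034, -0.7974)
edge 6: e_6 = (-1.07, +0.50);  n_6 = (+0.4233, +0.9060)
∠(n_3, n_6) = 117.84°
δ = |180° − 117.84°| = 62.16°
62.16° ≤ 2α = 66.05°  →  valid

δ = 62.16°, valid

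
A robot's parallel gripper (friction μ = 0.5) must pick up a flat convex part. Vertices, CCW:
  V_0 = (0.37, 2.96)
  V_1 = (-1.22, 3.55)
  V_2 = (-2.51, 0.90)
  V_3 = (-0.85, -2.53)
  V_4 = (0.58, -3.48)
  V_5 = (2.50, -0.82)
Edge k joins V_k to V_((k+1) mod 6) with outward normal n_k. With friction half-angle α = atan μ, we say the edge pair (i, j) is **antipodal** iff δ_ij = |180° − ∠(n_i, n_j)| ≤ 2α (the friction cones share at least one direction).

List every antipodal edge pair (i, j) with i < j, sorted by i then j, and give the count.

α = atan 0.5 = 26.57°;  2α = 53.13°
n_0 = (+0.3479, +0.9375)
n_1 = (-0.8991, +0.4377)
n_2 = (-0.9001, -0.4356)
n_3 = (-0.5534, -0.8329)
n_4 = (+0.8108, -0.5853)
n_5 = (+0.8712, +0.4909)
  (0,1): δ = 95.60°  ·
  (0,2): δ = 43.82°  ✓
  (0,3): δ = 13.24°  ✓
  (0,4): δ = 74.54°  ·
  (0,5): δ = 139.76°  ·
  (1,2): δ = 128.22°  ·
  (1,3): δ = 97.64°  ·
  (1,4): δ = 9.87°  ✓
  (1,5): δ = 55.36°  ·
  (2,3): δ = 149.42°  ·
  (2,4): δ = 61.65°  ·
  (2,5): δ = 3.58°  ✓
  (3,4): δ = 92.22°  ·
  (3,5): δ = 27.00°  ✓
  (4,5): δ = 114.78°  ·
antipodal pairs: 5

count = 5; pairs: (0,2), (0,3), (1,4), (2,5), (3,5)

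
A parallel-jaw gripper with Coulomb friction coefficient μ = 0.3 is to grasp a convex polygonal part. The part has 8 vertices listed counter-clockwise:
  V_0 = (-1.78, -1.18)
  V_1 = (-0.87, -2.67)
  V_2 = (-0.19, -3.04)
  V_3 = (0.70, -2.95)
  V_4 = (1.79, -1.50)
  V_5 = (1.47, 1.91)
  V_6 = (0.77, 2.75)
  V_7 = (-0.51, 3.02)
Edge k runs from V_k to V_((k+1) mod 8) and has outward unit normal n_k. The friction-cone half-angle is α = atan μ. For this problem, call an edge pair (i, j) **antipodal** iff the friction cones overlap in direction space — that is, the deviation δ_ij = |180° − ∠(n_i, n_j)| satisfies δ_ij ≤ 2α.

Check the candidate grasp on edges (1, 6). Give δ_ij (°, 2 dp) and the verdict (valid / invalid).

δ = 16.64°, valid

α = atan 0.3 = 16.70°;  2α = 33.40°
edge 1: e_1 = (+0.68, -0.37);  n_1 = (-0.4779, -0.8784)
edge 6: e_6 = (-1.28, +0.27);  n_6 = (+0.2064, +0.9785)
∠(n_1, n_6) = 163.36°
δ = |180° − 163.36°| = 16.64°
16.64° ≤ 2α = 33.40°  →  valid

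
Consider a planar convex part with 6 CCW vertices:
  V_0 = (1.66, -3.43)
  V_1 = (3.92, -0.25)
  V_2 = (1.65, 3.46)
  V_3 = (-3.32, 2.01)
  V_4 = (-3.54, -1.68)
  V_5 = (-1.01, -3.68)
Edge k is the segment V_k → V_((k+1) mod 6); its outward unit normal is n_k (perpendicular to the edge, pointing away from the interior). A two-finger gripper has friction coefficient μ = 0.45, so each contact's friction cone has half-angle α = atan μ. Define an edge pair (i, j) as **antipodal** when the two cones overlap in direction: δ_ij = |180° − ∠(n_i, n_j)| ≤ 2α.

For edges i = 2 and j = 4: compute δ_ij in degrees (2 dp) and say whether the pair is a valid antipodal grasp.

δ = 54.59°, invalid

α = atan 0.45 = 24.23°;  2α = 48.46°
edge 2: e_2 = (-4.97, -1.45);  n_2 = (-0.2801, +0.9600)
edge 4: e_4 = (+2.53, -2.00);  n_4 = (-0.6201, -0.7845)
∠(n_2, n_4) = 125.41°
δ = |180° − 125.41°| = 54.59°
54.59° > 2α = 48.46°  →  invalid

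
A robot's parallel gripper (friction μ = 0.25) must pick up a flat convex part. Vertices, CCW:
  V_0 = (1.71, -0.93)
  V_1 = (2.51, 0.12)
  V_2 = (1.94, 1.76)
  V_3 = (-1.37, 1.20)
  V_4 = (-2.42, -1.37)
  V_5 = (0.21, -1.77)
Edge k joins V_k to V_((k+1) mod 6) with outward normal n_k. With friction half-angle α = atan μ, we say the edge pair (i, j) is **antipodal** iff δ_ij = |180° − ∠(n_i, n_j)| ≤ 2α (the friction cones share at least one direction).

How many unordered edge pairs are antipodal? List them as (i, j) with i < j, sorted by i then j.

α = atan 0.25 = 14.04°;  2α = 28.07°
n_0 = (+0.7954, -0.6060)
n_1 = (+0.9446, +0.3283)
n_2 = (-0.1668, +0.9860)
n_3 = (-0.9257, +0.3782)
n_4 = (-0.1504, -0.9886)
n_5 = (+0.4886, -0.8725)
  (0,1): δ = 123.53°  ·
  (0,2): δ = 43.09°  ·
  (0,3): δ = 15.08°  ✓
  (0,4): δ = 118.66°  ·
  (0,5): δ = 156.55°  ·
  (1,2): δ = 99.56°  ·
  (1,3): δ = 41.39°  ·
  (1,4): δ = 62.19°  ·
  (1,5): δ = 100.08°  ·
  (2,3): δ = 121.83°  ·
  (2,4): δ = 18.25°  ✓
  (2,5): δ = 19.65°  ✓
  (3,4): δ = 76.42°  ·
  (3,5): δ = 38.53°  ·
  (4,5): δ = 142.10°  ·
antipodal pairs: 3

count = 3; pairs: (0,3), (2,4), (2,5)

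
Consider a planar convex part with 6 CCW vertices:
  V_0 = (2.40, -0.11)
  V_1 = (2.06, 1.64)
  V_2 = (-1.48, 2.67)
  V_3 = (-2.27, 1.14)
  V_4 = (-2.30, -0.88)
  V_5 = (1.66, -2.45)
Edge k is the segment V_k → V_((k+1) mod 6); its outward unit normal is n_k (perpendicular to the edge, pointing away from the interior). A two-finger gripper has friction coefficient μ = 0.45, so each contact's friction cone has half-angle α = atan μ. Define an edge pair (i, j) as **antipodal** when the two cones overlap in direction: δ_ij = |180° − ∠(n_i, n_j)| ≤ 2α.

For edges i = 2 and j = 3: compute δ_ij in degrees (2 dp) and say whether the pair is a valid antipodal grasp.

δ = 153.54°, invalid

α = atan 0.45 = 24.23°;  2α = 48.46°
edge 2: e_2 = (-0.79, -1.53);  n_2 = (-0.8885, +0.4588)
edge 3: e_3 = (-0.03, -2.02);  n_3 = (-0.9999, +0.0148)
∠(n_2, n_3) = 26.46°
δ = |180° − 26.46°| = 153.54°
153.54° > 2α = 48.46°  →  invalid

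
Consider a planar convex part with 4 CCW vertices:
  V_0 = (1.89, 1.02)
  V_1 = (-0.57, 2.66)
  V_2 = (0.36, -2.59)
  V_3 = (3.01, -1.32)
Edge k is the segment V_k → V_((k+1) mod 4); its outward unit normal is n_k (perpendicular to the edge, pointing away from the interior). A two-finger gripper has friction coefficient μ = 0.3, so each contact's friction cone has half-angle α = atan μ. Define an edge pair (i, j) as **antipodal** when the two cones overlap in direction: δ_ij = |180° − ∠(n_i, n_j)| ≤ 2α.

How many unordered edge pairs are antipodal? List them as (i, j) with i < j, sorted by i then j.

count = 1; pairs: (1,3)

α = atan 0.3 = 16.70°;  2α = 33.40°
n_0 = (+0.5547, +0.8321)
n_1 = (-0.9847, -0.1744)
n_2 = (+0.4322, -0.9018)
n_3 = (+0.9020, +0.4317)
  (0,1): δ = 46.26°  ·
  (0,2): δ = 59.30°  ·
  (0,3): δ = 149.27°  ·
  (1,2): δ = 74.44°  ·
  (1,3): δ = 15.53°  ✓
  (2,3): δ = 90.03°  ·
antipodal pairs: 1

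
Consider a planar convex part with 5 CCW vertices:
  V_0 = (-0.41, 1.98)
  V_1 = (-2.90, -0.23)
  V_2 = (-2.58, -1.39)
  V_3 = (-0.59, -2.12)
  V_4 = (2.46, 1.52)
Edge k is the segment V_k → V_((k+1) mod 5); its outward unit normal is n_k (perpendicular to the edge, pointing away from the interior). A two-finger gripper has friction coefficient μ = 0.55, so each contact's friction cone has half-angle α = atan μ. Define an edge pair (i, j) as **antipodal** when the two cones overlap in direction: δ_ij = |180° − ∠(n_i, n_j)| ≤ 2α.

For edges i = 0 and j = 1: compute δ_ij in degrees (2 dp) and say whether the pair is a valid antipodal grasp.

α = atan 0.55 = 28.81°;  2α = 57.62°
edge 0: e_0 = (-2.49, -2.21);  n_0 = (-0.6638, +0.7479)
edge 1: e_1 = (+0.32, -1.16);  n_1 = (-0.9640, -0.2659)
∠(n_0, n_1) = 63.83°
δ = |180° − 63.83°| = 116.17°
116.17° > 2α = 57.62°  →  invalid

δ = 116.17°, invalid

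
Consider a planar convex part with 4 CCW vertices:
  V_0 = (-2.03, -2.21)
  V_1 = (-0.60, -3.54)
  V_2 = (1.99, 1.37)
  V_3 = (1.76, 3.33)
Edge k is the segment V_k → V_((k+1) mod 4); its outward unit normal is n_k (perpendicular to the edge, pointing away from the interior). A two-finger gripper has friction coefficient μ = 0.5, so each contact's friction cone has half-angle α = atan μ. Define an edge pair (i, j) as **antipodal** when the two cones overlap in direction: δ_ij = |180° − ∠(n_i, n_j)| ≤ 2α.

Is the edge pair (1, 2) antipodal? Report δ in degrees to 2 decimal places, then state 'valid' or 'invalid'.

δ = 145.50°, invalid

α = atan 0.5 = 26.57°;  2α = 53.13°
edge 1: e_1 = (+2.59, +4.91);  n_1 = (+0.8845, -0.4666)
edge 2: e_2 = (-0.23, +1.96);  n_2 = (+0.9932, +0.1165)
∠(n_1, n_2) = 34.50°
δ = |180° − 34.50°| = 145.50°
145.50° > 2α = 53.13°  →  invalid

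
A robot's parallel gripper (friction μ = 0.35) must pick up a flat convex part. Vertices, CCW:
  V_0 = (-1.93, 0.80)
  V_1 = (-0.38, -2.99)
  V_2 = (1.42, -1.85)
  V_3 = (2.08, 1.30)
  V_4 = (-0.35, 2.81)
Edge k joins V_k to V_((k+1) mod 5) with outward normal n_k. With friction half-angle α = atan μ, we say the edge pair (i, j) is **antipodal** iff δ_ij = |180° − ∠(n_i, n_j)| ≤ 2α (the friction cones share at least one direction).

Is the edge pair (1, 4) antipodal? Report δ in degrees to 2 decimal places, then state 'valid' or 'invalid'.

α = atan 0.35 = 19.29°;  2α = 38.58°
edge 1: e_1 = (+1.80, +1.14);  n_1 = (+0.5351, -0.8448)
edge 4: e_4 = (-1.58, -2.01);  n_4 = (-0.7862, +0.6180)
∠(n_1, n_4) = 160.52°
δ = |180° − 160.52°| = 19.48°
19.48° ≤ 2α = 38.58°  →  valid

δ = 19.48°, valid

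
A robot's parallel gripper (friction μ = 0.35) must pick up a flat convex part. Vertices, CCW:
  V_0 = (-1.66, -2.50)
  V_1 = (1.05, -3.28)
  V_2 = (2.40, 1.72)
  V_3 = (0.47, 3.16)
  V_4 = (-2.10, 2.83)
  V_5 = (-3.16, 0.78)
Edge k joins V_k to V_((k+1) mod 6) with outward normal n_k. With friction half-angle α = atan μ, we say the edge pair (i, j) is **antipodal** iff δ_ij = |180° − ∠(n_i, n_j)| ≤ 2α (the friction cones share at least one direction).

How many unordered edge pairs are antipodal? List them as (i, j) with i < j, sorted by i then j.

count = 4; pairs: (0,2), (0,3), (1,4), (2,5)

α = atan 0.35 = 19.29°;  2α = 38.58°
n_0 = (-0.2766, -0.9610)
n_1 = (+0.9654, -0.2607)
n_2 = (+0.5980, +0.8015)
n_3 = (-0.1274, +0.9919)
n_4 = (-0.8883, +0.4593)
n_5 = (-0.9094, -0.4159)
  (0,1): δ = 89.05°  ·
  (0,2): δ = 20.67°  ✓
  (0,3): δ = 23.37°  ✓
  (0,4): δ = 78.71°  ·
  (0,5): δ = 130.63°  ·
  (1,2): δ = 111.62°  ·
  (1,3): δ = 67.57°  ·
  (1,4): δ = 12.23°  ✓
  (1,5): δ = 39.69°  ·
  (2,3): δ = 135.96°  ·
  (2,4): δ = 80.62°  ·
  (2,5): δ = 28.70°  ✓
  (3,4): δ = 124.66°  ·
  (3,5): δ = 72.74°  ·
  (4,5): δ = 128.08°  ·
antipodal pairs: 4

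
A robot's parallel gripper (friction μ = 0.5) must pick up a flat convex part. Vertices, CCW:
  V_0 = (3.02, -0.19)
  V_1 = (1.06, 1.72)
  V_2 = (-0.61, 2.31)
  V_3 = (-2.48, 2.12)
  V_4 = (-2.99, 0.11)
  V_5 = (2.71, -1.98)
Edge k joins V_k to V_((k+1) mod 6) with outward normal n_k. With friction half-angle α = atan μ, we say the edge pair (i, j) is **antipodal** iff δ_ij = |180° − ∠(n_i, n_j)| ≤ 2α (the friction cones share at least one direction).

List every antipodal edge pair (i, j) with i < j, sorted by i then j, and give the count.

count = 4; pairs: (0,4), (1,4), (2,4), (3,5)

α = atan 0.5 = 26.57°;  2α = 53.13°
n_0 = (+0.6979, +0.7162)
n_1 = (+0.3331, +0.9429)
n_2 = (-0.1011, +0.9949)
n_3 = (-0.9693, +0.2459)
n_4 = (-0.3443, -0.9389)
n_5 = (+0.9853, -0.1706)
  (0,1): δ = 155.20°  ·
  (0,2): δ = 129.94°  ·
  (0,3): δ = 59.98°  ·
  (0,4): δ = 24.12°  ✓
  (0,5): δ = 124.43°  ·
  (1,2): δ = 154.74°  ·
  (1,3): δ = 84.78°  ·
  (1,4): δ = 0.68°  ✓
  (1,5): δ = 99.63°  ·
  (2,3): δ = 110.04°  ·
  (2,4): δ = 25.94°  ✓
  (2,5): δ = 74.37°  ·
  (3,4): δ = 95.90°  ·
  (3,5): δ = 4.41°  ✓
  (4,5): δ = 79.69°  ·
antipodal pairs: 4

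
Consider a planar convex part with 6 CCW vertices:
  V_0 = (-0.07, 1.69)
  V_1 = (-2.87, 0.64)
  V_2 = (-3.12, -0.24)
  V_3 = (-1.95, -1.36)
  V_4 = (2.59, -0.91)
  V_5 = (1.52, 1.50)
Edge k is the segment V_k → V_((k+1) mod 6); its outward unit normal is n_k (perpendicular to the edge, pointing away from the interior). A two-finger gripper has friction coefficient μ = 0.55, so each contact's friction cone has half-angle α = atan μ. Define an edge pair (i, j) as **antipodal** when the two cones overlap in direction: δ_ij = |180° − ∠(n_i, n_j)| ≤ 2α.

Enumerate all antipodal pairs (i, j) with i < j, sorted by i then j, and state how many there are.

count = 5; pairs: (0,3), (1,4), (2,4), (2,5), (3,5)

α = atan 0.55 = 28.81°;  2α = 57.62°
n_0 = (-0.3511, +0.9363)
n_1 = (-0.9619, +0.2733)
n_2 = (-0.6915, -0.7224)
n_3 = (+0.0986, -0.9951)
n_4 = (+0.9140, +0.4058)
n_5 = (+0.1187, +0.9929)
  (0,1): δ = 126.42°  ·
  (0,2): δ = 64.31°  ·
  (0,3): δ = 14.90°  ✓
  (0,4): δ = 93.38°  ·
  (0,5): δ = 152.63°  ·
  (1,2): δ = 117.89°  ·
  (1,3): δ = 68.48°  ·
  (1,4): δ = 39.80°  ✓
  (1,5): δ = 99.05°  ·
  (2,3): δ = 130.59°  ·
  (2,4): δ = 22.31°  ✓
  (2,5): δ = 36.93°  ✓
  (3,4): δ = 71.72°  ·
  (3,5): δ = 12.47°  ✓
  (4,5): δ = 120.75°  ·
antipodal pairs: 5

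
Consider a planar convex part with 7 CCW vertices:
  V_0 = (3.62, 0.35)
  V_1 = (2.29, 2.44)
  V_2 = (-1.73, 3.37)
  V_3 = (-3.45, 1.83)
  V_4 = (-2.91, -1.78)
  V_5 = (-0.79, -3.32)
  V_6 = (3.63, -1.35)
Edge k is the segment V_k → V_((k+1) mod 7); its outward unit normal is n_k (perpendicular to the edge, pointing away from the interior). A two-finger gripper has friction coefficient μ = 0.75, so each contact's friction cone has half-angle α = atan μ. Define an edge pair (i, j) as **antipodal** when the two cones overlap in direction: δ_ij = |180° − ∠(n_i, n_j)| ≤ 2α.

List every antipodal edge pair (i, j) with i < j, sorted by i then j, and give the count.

α = atan 0.75 = 36.87°;  2α = 73.74°
n_0 = (+0.8437, +0.5369)
n_1 = (+0.2254, +0.9743)
n_2 = (-0.6670, +0.7450)
n_3 = (-0.9890, -0.1479)
n_4 = (-0.5877, -0.8091)
n_5 = (+0.4071, -0.9134)
n_6 = (+1.0000, +0.0059)
  (0,1): δ = 135.50°  ·
  (0,2): δ = 80.63°  ·
  (0,3): δ = 23.96°  ✓
  (0,4): δ = 21.53°  ✓
  (0,5): δ = 81.55°  ·
  (0,6): δ = 147.87°  ·
  (1,2): δ = 125.13°  ·
  (1,3): δ = 68.47°  ✓
  (1,4): δ = 22.97°  ✓
  (1,5): δ = 37.05°  ✓
  (1,6): δ = 103.36°  ·
  (2,3): δ = 123.33°  ·
  (2,4): δ = 77.83°  ·
  (2,5): δ = 17.82°  ✓
  (2,6): δ = 48.50°  ✓
  (3,4): δ = 134.50°  ·
  (3,5): δ = 74.48°  ·
  (3,6): δ = 8.17°  ✓
  (4,5): δ = 119.98°  ·
  (4,6): δ = 53.67°  ✓
  (5,6): δ = 113.69°  ·
antipodal pairs: 9

count = 9; pairs: (0,3), (0,4), (1,3), (1,4), (1,5), (2,5), (2,6), (3,6), (4,6)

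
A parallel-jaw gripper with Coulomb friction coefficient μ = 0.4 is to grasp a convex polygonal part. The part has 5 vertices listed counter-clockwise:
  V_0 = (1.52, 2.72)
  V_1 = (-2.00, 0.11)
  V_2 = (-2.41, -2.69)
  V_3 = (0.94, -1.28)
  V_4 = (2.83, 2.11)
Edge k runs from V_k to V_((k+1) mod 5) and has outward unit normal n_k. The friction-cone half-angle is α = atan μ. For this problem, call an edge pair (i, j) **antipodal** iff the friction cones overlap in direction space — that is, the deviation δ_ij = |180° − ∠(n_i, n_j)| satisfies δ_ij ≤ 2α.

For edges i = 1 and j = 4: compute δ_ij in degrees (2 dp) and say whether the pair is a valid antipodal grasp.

α = atan 0.4 = 21.80°;  2α = 43.60°
edge 1: e_1 = (-0.41, -2.80);  n_1 = (-0.9894, +0.1449)
edge 4: e_4 = (-1.31, +0.61);  n_4 = (+0.4221, +0.9065)
∠(n_1, n_4) = 106.64°
δ = |180° − 106.64°| = 73.36°
73.36° > 2α = 43.60°  →  invalid

δ = 73.36°, invalid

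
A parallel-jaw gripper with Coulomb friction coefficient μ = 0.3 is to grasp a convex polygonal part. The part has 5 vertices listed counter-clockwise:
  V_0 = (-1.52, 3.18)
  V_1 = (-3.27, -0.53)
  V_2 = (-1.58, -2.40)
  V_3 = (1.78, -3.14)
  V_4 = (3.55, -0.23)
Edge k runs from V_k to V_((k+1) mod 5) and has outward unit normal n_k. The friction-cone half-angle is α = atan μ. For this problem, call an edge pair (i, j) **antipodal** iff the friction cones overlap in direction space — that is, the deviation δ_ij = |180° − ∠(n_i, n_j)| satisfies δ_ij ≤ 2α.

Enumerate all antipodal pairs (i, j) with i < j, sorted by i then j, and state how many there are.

count = 3; pairs: (0,3), (1,4), (2,4)

α = atan 0.3 = 16.70°;  2α = 33.40°
n_0 = (-0.9044, +0.4266)
n_1 = (-0.7419, -0.6705)
n_2 = (-0.2151, -0.9766)
n_3 = (+0.8544, -0.5197)
n_4 = (+0.5581, +0.8298)
  (0,1): δ = 112.64°  ·
  (0,2): δ = 77.17°  ·
  (0,3): δ = 6.06°  ✓
  (0,4): δ = 81.33°  ·
  (1,2): δ = 144.53°  ·
  (1,3): δ = 73.42°  ·
  (1,4): δ = 13.97°  ✓
  (2,3): δ = 108.89°  ·
  (2,4): δ = 21.50°  ✓
  (3,4): δ = 92.61°  ·
antipodal pairs: 3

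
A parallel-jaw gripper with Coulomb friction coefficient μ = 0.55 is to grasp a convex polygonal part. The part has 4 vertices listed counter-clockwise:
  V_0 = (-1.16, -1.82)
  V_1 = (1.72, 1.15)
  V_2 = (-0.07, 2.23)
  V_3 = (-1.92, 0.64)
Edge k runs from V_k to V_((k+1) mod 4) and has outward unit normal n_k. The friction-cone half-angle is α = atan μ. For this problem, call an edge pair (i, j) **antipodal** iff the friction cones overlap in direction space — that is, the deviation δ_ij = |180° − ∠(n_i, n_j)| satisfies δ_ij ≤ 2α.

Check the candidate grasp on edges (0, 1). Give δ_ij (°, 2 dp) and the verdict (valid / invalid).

α = atan 0.55 = 28.81°;  2α = 57.62°
edge 0: e_0 = (+2.88, +2.97);  n_0 = (+0.7179, -0.6961)
edge 1: e_1 = (-1.79, +1.08);  n_1 = (+0.5166, +0.8562)
∠(n_0, n_1) = 103.01°
δ = |180° − 103.01°| = 76.99°
76.99° > 2α = 57.62°  →  invalid

δ = 76.99°, invalid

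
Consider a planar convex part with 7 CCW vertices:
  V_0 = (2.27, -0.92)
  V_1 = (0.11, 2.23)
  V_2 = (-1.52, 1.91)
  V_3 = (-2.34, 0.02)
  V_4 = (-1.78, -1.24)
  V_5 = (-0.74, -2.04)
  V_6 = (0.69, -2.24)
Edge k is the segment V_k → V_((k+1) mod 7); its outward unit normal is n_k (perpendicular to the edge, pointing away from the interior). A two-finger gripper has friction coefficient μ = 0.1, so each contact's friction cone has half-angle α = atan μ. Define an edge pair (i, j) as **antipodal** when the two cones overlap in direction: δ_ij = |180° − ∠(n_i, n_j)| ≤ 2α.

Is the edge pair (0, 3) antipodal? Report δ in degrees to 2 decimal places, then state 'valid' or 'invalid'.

α = atan 0.1 = 5.71°;  2α = 11.42°
edge 0: e_0 = (-2.16, +3.15);  n_0 = (+0.8247, +0.5655)
edge 3: e_3 = (+0.56, -1.26);  n_3 = (-0.9138, -0.4061)
∠(n_0, n_3) = 169.52°
δ = |180° − 169.52°| = 10.48°
10.48° ≤ 2α = 11.42°  →  valid

δ = 10.48°, valid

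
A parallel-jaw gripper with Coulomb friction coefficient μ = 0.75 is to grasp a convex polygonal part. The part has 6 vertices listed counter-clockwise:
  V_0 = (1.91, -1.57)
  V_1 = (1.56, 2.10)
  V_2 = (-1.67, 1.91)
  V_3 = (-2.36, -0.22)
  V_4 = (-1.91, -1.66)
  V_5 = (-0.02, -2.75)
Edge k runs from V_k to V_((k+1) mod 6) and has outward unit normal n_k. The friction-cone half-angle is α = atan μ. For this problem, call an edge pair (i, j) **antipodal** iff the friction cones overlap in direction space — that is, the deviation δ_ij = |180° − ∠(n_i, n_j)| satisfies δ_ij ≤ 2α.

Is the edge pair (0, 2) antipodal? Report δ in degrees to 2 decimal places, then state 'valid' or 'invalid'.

α = atan 0.75 = 36.87°;  2α = 73.74°
edge 0: e_0 = (-0.35, +3.67);  n_0 = (+0.9955, +0.0949)
edge 2: e_2 = (-0.69, -2.13);  n_2 = (-0.9513, +0.3082)
∠(n_0, n_2) = 156.60°
δ = |180° − 156.60°| = 23.40°
23.40° ≤ 2α = 73.74°  →  valid

δ = 23.40°, valid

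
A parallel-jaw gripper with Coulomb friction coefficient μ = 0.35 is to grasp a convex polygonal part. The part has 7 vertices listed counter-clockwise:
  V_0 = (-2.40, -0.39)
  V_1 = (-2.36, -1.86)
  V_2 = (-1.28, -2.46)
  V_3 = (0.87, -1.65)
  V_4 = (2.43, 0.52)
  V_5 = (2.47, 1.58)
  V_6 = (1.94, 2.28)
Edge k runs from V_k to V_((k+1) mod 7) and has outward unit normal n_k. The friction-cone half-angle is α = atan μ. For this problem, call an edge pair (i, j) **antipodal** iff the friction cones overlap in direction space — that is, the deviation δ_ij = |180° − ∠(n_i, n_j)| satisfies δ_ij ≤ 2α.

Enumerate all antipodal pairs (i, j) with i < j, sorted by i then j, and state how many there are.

count = 6; pairs: (0,3), (0,4), (0,5), (1,5), (2,6), (3,6)

α = atan 0.35 = 19.29°;  2α = 38.58°
n_0 = (-0.9996, -0.0272)
n_1 = (-0.4856, -0.8742)
n_2 = (+0.3526, -0.9358)
n_3 = (+0.8120, -0.5837)
n_4 = (+0.9993, -0.0377)
n_5 = (+0.7973, +0.6036)
n_6 = (-0.5240, +0.8517)
  (0,1): δ = 120.61°  ·
  (0,2): δ = 70.92°  ·
  (0,3): δ = 37.27°  ✓
  (0,4): δ = 3.72°  ✓
  (0,5): δ = 35.57°  ✓
  (0,6): δ = 120.04°  ·
  (1,2): δ = 130.30°  ·
  (1,3): δ = 96.66°  ·
  (1,4): δ = 63.11°  ·
  (1,5): δ = 23.81°  ✓
  (1,6): δ = 60.65°  ·
  (2,3): δ = 146.36°  ·
  (2,4): δ = 112.80°  ·
  (2,5): δ = 73.51°  ·
  (2,6): δ = 10.96°  ✓
  (3,4): δ = 146.45°  ·
  (3,5): δ = 107.16°  ·
  (3,6): δ = 22.69°  ✓
  (4,5): δ = 140.71°  ·
  (4,6): δ = 56.24°  ·
  (5,6): δ = 95.53°  ·
antipodal pairs: 6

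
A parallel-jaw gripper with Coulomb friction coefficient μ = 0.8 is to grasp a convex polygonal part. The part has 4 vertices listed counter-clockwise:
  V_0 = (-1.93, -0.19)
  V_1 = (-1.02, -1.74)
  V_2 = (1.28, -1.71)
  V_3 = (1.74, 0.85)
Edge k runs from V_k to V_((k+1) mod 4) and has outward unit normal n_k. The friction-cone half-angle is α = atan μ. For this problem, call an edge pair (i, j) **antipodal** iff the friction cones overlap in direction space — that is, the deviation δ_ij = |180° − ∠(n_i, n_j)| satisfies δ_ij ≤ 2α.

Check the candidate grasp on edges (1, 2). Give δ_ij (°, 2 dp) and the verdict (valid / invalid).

α = atan 0.8 = 38.66°;  2α = 77.32°
edge 1: e_1 = (+2.30, +0.03);  n_1 = (+0.0130, -0.9999)
edge 2: e_2 = (+0.46, +2.56);  n_2 = (+0.9842, -0.1769)
∠(n_1, n_2) = 79.07°
δ = |180° − 79.07°| = 100.93°
100.93° > 2α = 77.32°  →  invalid

δ = 100.93°, invalid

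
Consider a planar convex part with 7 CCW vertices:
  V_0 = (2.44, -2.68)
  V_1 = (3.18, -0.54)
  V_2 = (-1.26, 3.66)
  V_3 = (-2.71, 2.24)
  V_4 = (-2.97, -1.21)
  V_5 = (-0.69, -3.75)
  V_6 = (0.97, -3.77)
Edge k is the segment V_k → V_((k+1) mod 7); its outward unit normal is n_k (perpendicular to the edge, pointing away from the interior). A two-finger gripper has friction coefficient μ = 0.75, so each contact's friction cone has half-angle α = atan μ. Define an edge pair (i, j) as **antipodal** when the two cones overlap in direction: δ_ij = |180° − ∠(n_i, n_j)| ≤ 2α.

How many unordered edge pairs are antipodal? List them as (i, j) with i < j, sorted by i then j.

α = atan 0.75 = 36.87°;  2α = 73.74°
n_0 = (+0.9451, -0.3268)
n_1 = (+0.6872, +0.7265)
n_2 = (-0.6997, +0.7145)
n_3 = (-0.9972, +0.0751)
n_4 = (-0.7442, -0.6680)
n_5 = (-0.0120, -0.9999)
n_6 = (+0.5956, -0.8033)
  (0,1): δ = 114.33°  ·
  (0,2): δ = 26.52°  ✓
  (0,3): δ = 14.77°  ✓
  (0,4): δ = 60.99°  ✓
  (0,5): δ = 108.38°  ·
  (0,6): δ = 145.63°  ·
  (1,2): δ = 92.19°  ·
  (1,3): δ = 50.90°  ✓
  (1,4): δ = 4.68°  ✓
  (1,5): δ = 42.72°  ✓
  (1,6): δ = 79.97°  ·
  (2,3): δ = 138.71°  ·
  (2,4): δ = 92.49°  ·
  (2,5): δ = 45.09°  ✓
  (2,6): δ = 7.84°  ✓
  (3,4): δ = 133.78°  ·
  (3,5): δ = 86.38°  ·
  (3,6): δ = 49.13°  ✓
  (4,5): δ = 132.60°  ·
  (4,6): δ = 95.36°  ·
  (5,6): δ = 142.75°  ·
antipodal pairs: 9

count = 9; pairs: (0,2), (0,3), (0,4), (1,3), (1,4), (1,5), (2,5), (2,6), (3,6)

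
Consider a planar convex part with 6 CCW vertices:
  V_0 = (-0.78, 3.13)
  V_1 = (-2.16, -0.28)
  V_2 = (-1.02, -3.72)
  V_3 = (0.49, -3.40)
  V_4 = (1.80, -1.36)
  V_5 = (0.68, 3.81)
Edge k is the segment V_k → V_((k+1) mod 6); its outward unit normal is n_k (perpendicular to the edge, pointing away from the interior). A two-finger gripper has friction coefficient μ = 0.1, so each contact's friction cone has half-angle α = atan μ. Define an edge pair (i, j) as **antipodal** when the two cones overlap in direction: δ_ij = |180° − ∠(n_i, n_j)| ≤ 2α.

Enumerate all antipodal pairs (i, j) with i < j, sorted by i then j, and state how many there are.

α = atan 0.1 = 5.71°;  2α = 11.42°
n_0 = (-0.9270, +0.3751)
n_1 = (-0.9492, -0.3146)
n_2 = (+0.2073, -0.9783)
n_3 = (+0.8414, -0.5403)
n_4 = (+0.9773, +0.2117)
n_5 = (-0.4222, +0.9065)
  (0,1): δ = 139.63°  ·
  (0,2): δ = 56.00°  ·
  (0,3): δ = 10.67°  ✓
  (0,4): δ = 34.26°  ·
  (0,5): δ = 137.01°  ·
  (1,2): δ = 96.37°  ·
  (1,3): δ = 51.04°  ·
  (1,4): δ = 6.11°  ✓
  (1,5): δ = 96.64°  ·
  (2,3): δ = 134.67°  ·
  (2,4): δ = 89.74°  ·
  (2,5): δ = 13.01°  ·
  (3,4): δ = 135.07°  ·
  (3,5): δ = 32.32°  ·
  (4,5): δ = 77.25°  ·
antipodal pairs: 2

count = 2; pairs: (0,3), (1,4)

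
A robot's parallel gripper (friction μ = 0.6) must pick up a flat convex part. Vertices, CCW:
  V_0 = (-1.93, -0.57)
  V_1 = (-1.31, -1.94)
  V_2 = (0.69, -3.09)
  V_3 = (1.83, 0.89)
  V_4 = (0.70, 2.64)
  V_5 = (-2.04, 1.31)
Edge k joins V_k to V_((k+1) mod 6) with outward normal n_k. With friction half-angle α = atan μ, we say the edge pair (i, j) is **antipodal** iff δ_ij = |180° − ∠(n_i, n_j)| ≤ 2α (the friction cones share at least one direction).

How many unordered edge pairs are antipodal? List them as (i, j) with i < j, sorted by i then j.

count = 7; pairs: (0,2), (0,3), (1,3), (1,4), (2,4), (2,5), (3,5)

α = atan 0.6 = 30.96°;  2α = 61.93°
n_0 = (-0.9110, -0.4123)
n_1 = (-0.4985, -0.8669)
n_2 = (+0.9613, -0.2754)
n_3 = (+0.8401, +0.5425)
n_4 = (-0.4367, +0.8996)
n_5 = (-0.9983, -0.0584)
  (0,1): δ = 144.25°  ·
  (0,2): δ = 40.33°  ✓
  (0,3): δ = 8.50°  ✓
  (0,4): δ = 91.54°  ·
  (0,5): δ = 159.00°  ·
  (1,2): δ = 76.08°  ·
  (1,3): δ = 27.25°  ✓
  (1,4): δ = 55.79°  ✓
  (1,5): δ = 123.25°  ·
  (2,3): δ = 131.17°  ·
  (2,4): δ = 48.12°  ✓
  (2,5): δ = 19.33°  ✓
  (3,4): δ = 96.96°  ·
  (3,5): δ = 29.50°  ✓
  (4,5): δ = 112.54°  ·
antipodal pairs: 7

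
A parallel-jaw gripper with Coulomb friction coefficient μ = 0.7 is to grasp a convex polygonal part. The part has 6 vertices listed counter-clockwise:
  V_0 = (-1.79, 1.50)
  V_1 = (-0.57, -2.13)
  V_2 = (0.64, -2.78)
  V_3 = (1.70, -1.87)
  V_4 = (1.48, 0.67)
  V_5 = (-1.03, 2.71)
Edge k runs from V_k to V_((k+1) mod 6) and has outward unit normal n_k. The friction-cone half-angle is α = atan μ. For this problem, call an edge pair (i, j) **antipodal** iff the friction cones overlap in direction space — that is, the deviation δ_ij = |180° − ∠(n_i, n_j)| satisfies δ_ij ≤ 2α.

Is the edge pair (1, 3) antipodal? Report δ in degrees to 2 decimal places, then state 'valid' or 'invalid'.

α = atan 0.7 = 34.99°;  2α = 69.98°
edge 1: e_1 = (+1.21, -0.65);  n_1 = (-0.4732, -0.8809)
edge 3: e_3 = (-0.22, +2.54);  n_3 = (+0.9963, +0.0863)
∠(n_1, n_3) = 123.19°
δ = |180° − 123.19°| = 56.81°
56.81° ≤ 2α = 69.98°  →  valid

δ = 56.81°, valid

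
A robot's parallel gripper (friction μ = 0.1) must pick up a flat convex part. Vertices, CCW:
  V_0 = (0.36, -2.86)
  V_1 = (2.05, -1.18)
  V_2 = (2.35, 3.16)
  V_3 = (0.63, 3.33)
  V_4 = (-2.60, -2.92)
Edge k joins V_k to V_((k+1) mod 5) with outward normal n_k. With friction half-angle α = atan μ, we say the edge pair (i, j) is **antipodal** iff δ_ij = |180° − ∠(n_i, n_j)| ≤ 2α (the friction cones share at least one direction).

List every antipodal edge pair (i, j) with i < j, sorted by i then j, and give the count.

count = 1; pairs: (2,4)

α = atan 0.1 = 5.71°;  2α = 11.42°
n_0 = (+0.7050, -0.7092)
n_1 = (+0.9976, -0.0690)
n_2 = (+0.0984, +0.9952)
n_3 = (-0.8884, +0.4591)
n_4 = (+0.0203, -0.9998)
  (0,1): δ = 138.78°  ·
  (0,2): δ = 50.47°  ·
  (0,3): δ = 17.84°  ·
  (0,4): δ = 136.33°  ·
  (1,2): δ = 91.69°  ·
  (1,3): δ = 23.38°  ·
  (1,4): δ = 95.12°  ·
  (2,3): δ = 111.69°  ·
  (2,4): δ = 6.81°  ✓
  (3,4): δ = 61.51°  ·
antipodal pairs: 1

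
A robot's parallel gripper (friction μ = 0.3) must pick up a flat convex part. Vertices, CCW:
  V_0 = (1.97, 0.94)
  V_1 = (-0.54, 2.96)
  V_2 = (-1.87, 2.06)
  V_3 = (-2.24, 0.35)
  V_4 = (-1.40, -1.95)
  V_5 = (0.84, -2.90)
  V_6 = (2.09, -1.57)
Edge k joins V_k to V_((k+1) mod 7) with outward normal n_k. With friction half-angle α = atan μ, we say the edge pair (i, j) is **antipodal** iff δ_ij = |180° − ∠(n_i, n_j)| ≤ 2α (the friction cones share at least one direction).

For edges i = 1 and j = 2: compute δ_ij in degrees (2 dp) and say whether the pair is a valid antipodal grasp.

δ = 136.30°, invalid

α = atan 0.3 = 16.70°;  2α = 33.40°
edge 1: e_1 = (-1.33, -0.90);  n_1 = (-0.5604, +0.8282)
edge 2: e_2 = (-0.37, -1.71);  n_2 = (-0.9774, +0.2115)
∠(n_1, n_2) = 43.70°
δ = |180° − 43.70°| = 136.30°
136.30° > 2α = 33.40°  →  invalid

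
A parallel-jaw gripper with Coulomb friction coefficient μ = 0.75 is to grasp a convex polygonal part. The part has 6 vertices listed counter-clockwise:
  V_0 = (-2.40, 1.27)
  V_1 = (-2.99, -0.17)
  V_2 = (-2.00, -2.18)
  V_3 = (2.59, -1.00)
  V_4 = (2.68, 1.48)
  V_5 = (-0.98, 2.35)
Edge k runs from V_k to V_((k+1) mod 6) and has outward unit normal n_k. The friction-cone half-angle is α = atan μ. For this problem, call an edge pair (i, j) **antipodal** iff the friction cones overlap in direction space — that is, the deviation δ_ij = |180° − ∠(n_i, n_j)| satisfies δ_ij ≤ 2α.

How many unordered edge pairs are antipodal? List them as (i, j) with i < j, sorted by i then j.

count = 7; pairs: (0,2), (0,3), (1,3), (1,4), (2,4), (2,5), (3,5)

α = atan 0.75 = 36.87°;  2α = 73.74°
n_0 = (-0.9253, +0.3791)
n_1 = (-0.8971, -0.4418)
n_2 = (+0.2490, -0.9685)
n_3 = (+0.9993, -0.0363)
n_4 = (+0.2313, +0.9729)
n_5 = (-0.6054, +0.7959)
  (0,1): δ = 131.50°  ·
  (0,2): δ = 53.30°  ✓
  (0,3): δ = 20.20°  ✓
  (0,4): δ = 98.91°  ·
  (0,5): δ = 149.54°  ·
  (1,2): δ = 101.80°  ·
  (1,3): δ = 28.30°  ✓
  (1,4): δ = 50.41°  ✓
  (1,5): δ = 101.03°  ·
  (2,3): δ = 106.50°  ·
  (2,4): δ = 27.79°  ✓
  (2,5): δ = 22.84°  ✓
  (3,4): δ = 101.29°  ·
  (3,5): δ = 50.67°  ✓
  (4,5): δ = 129.37°  ·
antipodal pairs: 7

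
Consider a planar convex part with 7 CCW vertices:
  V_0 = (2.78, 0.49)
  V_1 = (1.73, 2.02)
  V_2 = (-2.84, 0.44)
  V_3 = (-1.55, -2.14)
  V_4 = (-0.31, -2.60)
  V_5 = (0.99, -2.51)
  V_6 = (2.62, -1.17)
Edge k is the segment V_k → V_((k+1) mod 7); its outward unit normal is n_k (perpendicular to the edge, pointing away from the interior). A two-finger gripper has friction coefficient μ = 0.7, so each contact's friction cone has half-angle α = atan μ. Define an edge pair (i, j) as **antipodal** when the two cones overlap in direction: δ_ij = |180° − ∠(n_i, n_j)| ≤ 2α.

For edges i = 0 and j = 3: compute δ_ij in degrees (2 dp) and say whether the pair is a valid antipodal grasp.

δ = 35.19°, valid

α = atan 0.7 = 34.99°;  2α = 69.98°
edge 0: e_0 = (-1.05, +1.53);  n_0 = (+0.8245, +0.5658)
edge 3: e_3 = (+1.24, -0.46);  n_3 = (-0.3478, -0.9376)
∠(n_0, n_3) = 144.81°
δ = |180° − 144.81°| = 35.19°
35.19° ≤ 2α = 69.98°  →  valid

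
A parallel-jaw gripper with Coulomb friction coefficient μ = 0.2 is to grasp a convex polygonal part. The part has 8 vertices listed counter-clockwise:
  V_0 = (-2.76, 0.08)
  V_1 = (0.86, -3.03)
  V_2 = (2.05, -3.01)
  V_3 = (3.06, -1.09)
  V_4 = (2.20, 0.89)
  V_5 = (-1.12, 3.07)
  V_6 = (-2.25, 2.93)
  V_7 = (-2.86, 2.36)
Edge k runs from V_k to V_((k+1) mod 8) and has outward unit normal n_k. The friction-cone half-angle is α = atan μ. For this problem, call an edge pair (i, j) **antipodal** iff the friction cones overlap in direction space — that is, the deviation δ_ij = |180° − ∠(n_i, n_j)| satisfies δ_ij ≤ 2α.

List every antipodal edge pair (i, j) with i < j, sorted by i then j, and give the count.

α = atan 0.2 = 11.31°;  2α = 22.62°
n_0 = (-0.6517, -0.7585)
n_1 = (+0.0168, -0.9999)
n_2 = (+0.8850, -0.4656)
n_3 = (+0.9172, +0.3984)
n_4 = (+0.5489, +0.8359)
n_5 = (-0.1230, +0.9924)
n_6 = (-0.6827, +0.7307)
n_7 = (-0.9990, -0.0438)
  (0,1): δ = 138.37°  ·
  (0,2): δ = 77.08°  ·
  (0,3): δ = 25.86°  ·
  (0,4): δ = 7.38°  ✓
  (0,5): δ = 47.73°  ·
  (0,6): δ = 83.72°  ·
  (0,7): δ = 133.18°  ·
  (1,2): δ = 118.71°  ·
  (1,3): δ = 67.49°  ·
  (1,4): δ = 34.25°  ·
  (1,5): δ = 6.10°  ✓
  (1,6): δ = 42.10°  ·
  (1,7): δ = 91.55°  ·
  (2,3): δ = 128.78°  ·
  (2,4): δ = 95.54°  ·
  (2,5): δ = 55.19°  ·
  (2,6): δ = 19.20°  ✓
  (2,7): δ = 30.26°  ·
  (3,4): δ = 146.77°  ·
  (3,5): δ = 106.41°  ·
  (3,6): δ = 70.42°  ·
  (3,7): δ = 20.97°  ✓
  (4,5): δ = 139.65°  ·
  (4,6): δ = 103.65°  ·
  (4,7): δ = 54.20°  ·
  (5,6): δ = 144.00°  ·
  (5,7): δ = 94.55°  ·
  (6,7): δ = 130.55°  ·
antipodal pairs: 4

count = 4; pairs: (0,4), (1,5), (2,6), (3,7)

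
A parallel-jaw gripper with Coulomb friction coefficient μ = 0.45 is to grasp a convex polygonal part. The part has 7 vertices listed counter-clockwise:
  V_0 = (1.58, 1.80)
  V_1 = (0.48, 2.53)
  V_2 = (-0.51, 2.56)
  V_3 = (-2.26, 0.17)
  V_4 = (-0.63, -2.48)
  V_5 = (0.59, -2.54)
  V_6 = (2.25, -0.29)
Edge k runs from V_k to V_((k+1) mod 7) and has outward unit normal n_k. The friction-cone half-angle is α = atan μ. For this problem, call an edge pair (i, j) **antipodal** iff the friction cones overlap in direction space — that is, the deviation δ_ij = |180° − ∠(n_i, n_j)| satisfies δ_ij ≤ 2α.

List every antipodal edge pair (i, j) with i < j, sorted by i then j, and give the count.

count = 5; pairs: (0,3), (0,4), (1,4), (2,5), (3,6)

α = atan 0.45 = 24.23°;  2α = 48.46°
n_0 = (+0.5530, +0.8332)
n_1 = (+0.0303, +0.9995)
n_2 = (-0.8068, +0.5908)
n_3 = (-0.8518, -0.5239)
n_4 = (-0.0491, -0.9988)
n_5 = (+0.8047, -0.5937)
n_6 = (+0.9523, +0.3053)
  (0,1): δ = 148.17°  ·
  (0,2): δ = 92.64°  ·
  (0,3): δ = 24.83°  ✓
  (0,4): δ = 30.75°  ✓
  (0,5): δ = 87.15°  ·
  (0,6): δ = 141.34°  ·
  (1,2): δ = 124.48°  ·
  (1,3): δ = 56.67°  ·
  (1,4): δ = 1.08°  ✓
  (1,5): δ = 55.32°  ·
  (1,6): δ = 109.51°  ·
  (2,3): δ = 112.19°  ·
  (2,4): δ = 56.60°  ·
  (2,5): δ = 0.21°  ✓
  (2,6): δ = 53.99°  ·
  (3,4): δ = 124.41°  ·
  (3,5): δ = 68.01°  ·
  (3,6): δ = 13.82°  ✓
  (4,5): δ = 123.60°  ·
  (4,6): δ = 69.41°  ·
  (5,6): δ = 125.81°  ·
antipodal pairs: 5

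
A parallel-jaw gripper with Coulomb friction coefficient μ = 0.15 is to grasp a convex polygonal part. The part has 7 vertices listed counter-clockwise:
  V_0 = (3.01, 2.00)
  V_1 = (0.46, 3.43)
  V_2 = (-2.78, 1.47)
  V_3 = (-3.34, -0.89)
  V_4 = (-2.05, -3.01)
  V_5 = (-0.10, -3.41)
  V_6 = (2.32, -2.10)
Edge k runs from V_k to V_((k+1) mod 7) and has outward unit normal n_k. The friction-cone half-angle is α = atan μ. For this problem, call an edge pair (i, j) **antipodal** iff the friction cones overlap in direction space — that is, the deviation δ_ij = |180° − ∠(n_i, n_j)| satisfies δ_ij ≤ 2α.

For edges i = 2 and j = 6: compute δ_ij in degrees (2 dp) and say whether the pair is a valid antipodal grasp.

δ = 3.80°, valid

α = atan 0.15 = 8.53°;  2α = 17.06°
edge 2: e_2 = (-0.56, -2.36);  n_2 = (-0.9730, +0.2309)
edge 6: e_6 = (+0.69, +4.10);  n_6 = (+0.9861, -0.1660)
∠(n_2, n_6) = 176.20°
δ = |180° − 176.20°| = 3.80°
3.80° ≤ 2α = 17.06°  →  valid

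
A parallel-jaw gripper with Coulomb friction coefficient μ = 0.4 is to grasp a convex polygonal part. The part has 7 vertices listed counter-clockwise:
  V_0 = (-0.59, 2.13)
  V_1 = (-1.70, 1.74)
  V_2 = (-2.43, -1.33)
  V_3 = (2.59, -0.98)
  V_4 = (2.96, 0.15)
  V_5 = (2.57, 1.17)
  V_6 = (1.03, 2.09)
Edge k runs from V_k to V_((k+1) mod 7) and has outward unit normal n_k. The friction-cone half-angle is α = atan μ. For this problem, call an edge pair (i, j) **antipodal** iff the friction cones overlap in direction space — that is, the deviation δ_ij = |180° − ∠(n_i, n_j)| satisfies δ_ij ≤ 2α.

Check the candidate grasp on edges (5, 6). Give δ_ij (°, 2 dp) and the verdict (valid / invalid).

α = atan 0.4 = 21.80°;  2α = 43.60°
edge 5: e_5 = (-1.54, +0.92);  n_5 = (+0.5129, +0.8585)
edge 6: e_6 = (-1.62, +0.04);  n_6 = (+0.0247, +0.9997)
∠(n_5, n_6) = 29.44°
δ = |180° − 29.44°| = 150.56°
150.56° > 2α = 43.60°  →  invalid

δ = 150.56°, invalid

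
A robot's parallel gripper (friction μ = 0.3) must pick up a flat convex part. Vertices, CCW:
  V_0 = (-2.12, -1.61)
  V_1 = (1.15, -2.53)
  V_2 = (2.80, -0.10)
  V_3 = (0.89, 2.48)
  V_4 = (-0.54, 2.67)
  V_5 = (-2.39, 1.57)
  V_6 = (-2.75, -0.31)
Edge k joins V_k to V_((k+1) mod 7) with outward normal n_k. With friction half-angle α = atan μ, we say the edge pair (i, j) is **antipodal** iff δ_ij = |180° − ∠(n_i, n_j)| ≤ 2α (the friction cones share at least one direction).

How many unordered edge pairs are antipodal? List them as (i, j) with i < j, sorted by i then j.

count = 4; pairs: (0,3), (1,4), (1,5), (2,6)

α = atan 0.3 = 16.70°;  2α = 33.40°
n_0 = (-0.2708, -0.9626)
n_1 = (+0.8273, -0.5618)
n_2 = (+0.8037, +0.5950)
n_3 = (+0.1317, +0.9913)
n_4 = (-0.5111, +0.8595)
n_5 = (-0.9822, +0.1881)
n_6 = (-0.8999, -0.4361)
  (0,1): δ = 108.46°  ·
  (0,2): δ = 37.77°  ·
  (0,3): δ = 8.15°  ✓
  (0,4): δ = 46.45°  ·
  (0,5): δ = 94.87°  ·
  (0,6): δ = 131.57°  ·
  (1,2): δ = 109.31°  ·
  (1,3): δ = 63.39°  ·
  (1,4): δ = 25.09°  ✓
  (1,5): δ = 23.34°  ✓
  (1,6): δ = 60.03°  ·
  (2,3): δ = 134.08°  ·
  (2,4): δ = 95.78°  ·
  (2,5): δ = 47.35°  ·
  (2,6): δ = 10.66°  ✓
  (3,4): δ = 141.70°  ·
  (3,5): δ = 93.27°  ·
  (3,6): δ = 56.58°  ·
  (4,5): δ = 131.58°  ·
  (4,6): δ = 94.88°  ·
  (5,6): δ = 143.30°  ·
antipodal pairs: 4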